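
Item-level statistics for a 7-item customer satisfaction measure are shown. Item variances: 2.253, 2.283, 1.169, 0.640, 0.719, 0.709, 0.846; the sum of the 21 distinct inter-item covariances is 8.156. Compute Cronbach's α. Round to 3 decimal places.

α = 0.763

Σσᵢ² = 2.253 + 2.283 + 1.169 + 0.640 + 0.719 + 0.709 + 0.846 = 8.619
Sum of distinct covariances = 8.156
total variance = Σσᵢ² + 2·Σcov = 8.619 + 2 × 8.156 = 24.931
α = (7/6)·(1 − 8.619/24.931) = 0.763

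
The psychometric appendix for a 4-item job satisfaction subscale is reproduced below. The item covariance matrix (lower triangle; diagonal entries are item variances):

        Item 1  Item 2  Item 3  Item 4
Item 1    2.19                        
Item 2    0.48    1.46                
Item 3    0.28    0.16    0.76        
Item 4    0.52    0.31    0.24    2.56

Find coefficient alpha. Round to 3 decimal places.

Σσᵢ² = 2.19 + 1.46 + 0.76 + 2.56 = 6.97
Sum of off-diagonal covariances = 1.99
Var(T) = 6.97 + 2 × 1.99 = 10.95
α = (k/(k−1))·(1 − Σσᵢ²/Var(T)) = (4/3)·(1 − 6.97/10.95) = 0.485

coefficient alpha = 0.485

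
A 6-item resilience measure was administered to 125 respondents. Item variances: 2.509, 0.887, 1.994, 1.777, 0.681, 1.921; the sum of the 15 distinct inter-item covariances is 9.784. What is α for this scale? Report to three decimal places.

Σσᵢ² = 2.509 + 0.887 + 1.994 + 1.777 + 0.681 + 1.921 = 9.769
Sum of distinct covariances = 9.784
σ²_T = Σσᵢ² + 2·Σcov = 9.769 + 2 × 9.784 = 29.337
α = (6/5)·(1 − 9.769/29.337) = 0.800

α = 0.800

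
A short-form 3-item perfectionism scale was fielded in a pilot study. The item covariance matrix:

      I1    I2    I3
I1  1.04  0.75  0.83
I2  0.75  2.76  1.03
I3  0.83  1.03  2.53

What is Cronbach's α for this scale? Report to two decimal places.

Cronbach's α = 0.68

ΣVar(i) = 1.04 + 2.76 + 2.53 = 6.33
Σ_{i<j} σ_ij = 2.61
σ²_T = 6.33 + 2 × 2.61 = 11.55
α = (k/(k−1))·(1 − ΣVar(i)/σ²_T) = (3/2)·(1 − 6.33/11.55) = 0.68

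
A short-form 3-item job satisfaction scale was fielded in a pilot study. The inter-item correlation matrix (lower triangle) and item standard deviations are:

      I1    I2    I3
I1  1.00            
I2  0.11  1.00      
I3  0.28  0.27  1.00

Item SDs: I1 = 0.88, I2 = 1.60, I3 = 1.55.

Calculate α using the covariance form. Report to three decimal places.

Σσ²ᵢ = 0.88² + 1.60² + 1.55² = 5.7369
Covariances σ_ij = r_ij · s_i · s_j:
  σ(I1,I2) = 0.11 × 0.88 × 1.60 = 0.1549
  σ(I1,I3) = 0.28 × 0.88 × 1.55 = 0.3819
  σ(I2,I3) = 0.27 × 1.60 × 1.55 = 0.6696
σ²_T = Σσ²ᵢ + 2·Σσ_ij = 5.7369 + 2 × 1.2064 = 8.1497
α = (3/2)·(1 − 5.7369/8.1497) = 0.444

α = 0.444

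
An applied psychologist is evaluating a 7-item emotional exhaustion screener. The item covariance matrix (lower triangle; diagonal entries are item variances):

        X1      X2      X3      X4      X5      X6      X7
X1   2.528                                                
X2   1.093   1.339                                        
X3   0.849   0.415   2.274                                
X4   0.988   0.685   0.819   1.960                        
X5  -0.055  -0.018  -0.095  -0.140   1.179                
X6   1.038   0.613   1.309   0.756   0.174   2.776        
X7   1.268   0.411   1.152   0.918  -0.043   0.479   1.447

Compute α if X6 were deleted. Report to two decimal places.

α = 0.73

Remaining items: X1, X2, X3, X4, X5, X7 (k = 6).
ΣVar(i) = 2.528 + 1.339 + 2.274 + 1.960 + 1.179 + 1.447 = 10.727
Var(T) = 10.727 + 2 × 8.247 = 27.221
α (item deleted) = (6/5)·(1 − 10.727/27.221) = 0.73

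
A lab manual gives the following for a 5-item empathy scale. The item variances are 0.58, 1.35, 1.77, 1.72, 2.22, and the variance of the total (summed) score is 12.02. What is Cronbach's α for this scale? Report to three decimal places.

Cronbach's α = 0.455

ΣVar(i) = 0.58 + 1.35 + 1.77 + 1.72 + 2.22 = 7.64
α = (k/(k−1))·(1 − ΣVar(i)/σ²_T) = (5/4)·(1 − 7.64/12.02) = 0.455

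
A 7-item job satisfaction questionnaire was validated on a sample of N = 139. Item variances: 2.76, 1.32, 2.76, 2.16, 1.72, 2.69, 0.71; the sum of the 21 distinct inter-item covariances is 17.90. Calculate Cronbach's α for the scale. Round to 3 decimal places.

Σσᵢ² = 2.76 + 1.32 + 2.76 + 2.16 + 1.72 + 2.69 + 0.71 = 14.12
Sum of distinct covariances = 17.90
total variance = Σσᵢ² + 2·Σcov = 14.12 + 2 × 17.90 = 49.92
α = (7/6)·(1 − 14.12/49.92) = 0.837

Cronbach's α = 0.837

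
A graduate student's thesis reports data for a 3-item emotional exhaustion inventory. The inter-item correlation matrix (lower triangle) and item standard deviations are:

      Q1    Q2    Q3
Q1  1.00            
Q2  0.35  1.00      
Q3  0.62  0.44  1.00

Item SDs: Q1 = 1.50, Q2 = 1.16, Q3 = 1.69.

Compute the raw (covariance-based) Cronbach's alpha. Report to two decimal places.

α = 0.73

Σσ²ᵢ = 1.50² + 1.16² + 1.69² = 6.4517
Covariances σ_ij = r_ij · s_i · s_j:
  σ(Q1,Q2) = 0.35 × 1.50 × 1.16 = 0.6090
  σ(Q1,Q3) = 0.62 × 1.50 × 1.69 = 1.5717
  σ(Q2,Q3) = 0.44 × 1.16 × 1.69 = 0.8626
σ²_T = Σσ²ᵢ + 2·Σσ_ij = 6.4517 + 2 × 3.0433 = 12.5383
α = (3/2)·(1 − 6.4517/12.5383) = 0.73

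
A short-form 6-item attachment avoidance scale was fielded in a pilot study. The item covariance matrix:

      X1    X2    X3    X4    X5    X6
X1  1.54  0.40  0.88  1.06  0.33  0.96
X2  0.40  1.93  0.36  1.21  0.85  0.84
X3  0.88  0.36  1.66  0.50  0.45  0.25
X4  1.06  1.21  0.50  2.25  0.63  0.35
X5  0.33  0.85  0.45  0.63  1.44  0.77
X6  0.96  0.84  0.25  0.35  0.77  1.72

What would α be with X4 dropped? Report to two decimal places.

Remaining items: X1, X2, X3, X5, X6 (k = 5).
Σσ²ᵢ = 1.54 + 1.93 + 1.66 + 1.44 + 1.72 = 8.29
σ²_total = 8.29 + 2 × 6.09 = 20.47
α (item deleted) = (5/4)·(1 − 8.29/20.47) = 0.74

α = 0.74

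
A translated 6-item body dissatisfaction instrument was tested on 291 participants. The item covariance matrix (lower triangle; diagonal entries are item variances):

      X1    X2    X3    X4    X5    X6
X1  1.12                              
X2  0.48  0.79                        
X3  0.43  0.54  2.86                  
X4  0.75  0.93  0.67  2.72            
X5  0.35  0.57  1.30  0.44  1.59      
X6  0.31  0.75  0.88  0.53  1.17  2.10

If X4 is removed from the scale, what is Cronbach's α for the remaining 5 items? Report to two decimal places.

Remaining items: X1, X2, X3, X5, X6 (k = 5).
Σσᵢ² = 1.12 + 0.79 + 2.86 + 1.59 + 2.10 = 8.46
σ²_total = 8.46 + 2 × 6.78 = 22.02
α (item deleted) = (5/4)·(1 − 8.46/22.02) = 0.77

Cronbach's α = 0.77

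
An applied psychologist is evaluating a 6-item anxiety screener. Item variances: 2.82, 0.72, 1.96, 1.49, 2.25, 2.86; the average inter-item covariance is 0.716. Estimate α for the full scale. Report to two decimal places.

α = 0.77

sum of item variances = 2.82 + 0.72 + 1.96 + 1.49 + 2.25 + 2.86 = 12.10
Sum of the 15 distinct covariances = 15 × 0.716 = 10.740
σ²_T = sum of item variances + 2·Σcov = 12.10 + 2 × 10.740 = 33.580
α = (6/5)·(1 − 12.10/33.580) = 0.77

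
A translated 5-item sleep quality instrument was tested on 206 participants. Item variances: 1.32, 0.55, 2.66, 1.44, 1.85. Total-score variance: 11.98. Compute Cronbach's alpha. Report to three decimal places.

Cronbach's alpha = 0.434

Σσ²ᵢ = 1.32 + 0.55 + 2.66 + 1.44 + 1.85 = 7.82
α = (k/(k−1))·(1 − Σσ²ᵢ/σ²_T) = (5/4)·(1 − 7.82/11.98) = 0.434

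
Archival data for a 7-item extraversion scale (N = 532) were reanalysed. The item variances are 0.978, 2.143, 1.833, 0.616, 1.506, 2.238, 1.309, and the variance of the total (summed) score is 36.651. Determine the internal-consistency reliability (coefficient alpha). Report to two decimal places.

α = 0.83

sum of item variances = 0.978 + 2.143 + 1.833 + 0.616 + 1.506 + 2.238 + 1.309 = 10.623
α = (k/(k−1))·(1 − sum of item variances/σ²_total) = (7/6)·(1 − 10.623/36.651) = 0.83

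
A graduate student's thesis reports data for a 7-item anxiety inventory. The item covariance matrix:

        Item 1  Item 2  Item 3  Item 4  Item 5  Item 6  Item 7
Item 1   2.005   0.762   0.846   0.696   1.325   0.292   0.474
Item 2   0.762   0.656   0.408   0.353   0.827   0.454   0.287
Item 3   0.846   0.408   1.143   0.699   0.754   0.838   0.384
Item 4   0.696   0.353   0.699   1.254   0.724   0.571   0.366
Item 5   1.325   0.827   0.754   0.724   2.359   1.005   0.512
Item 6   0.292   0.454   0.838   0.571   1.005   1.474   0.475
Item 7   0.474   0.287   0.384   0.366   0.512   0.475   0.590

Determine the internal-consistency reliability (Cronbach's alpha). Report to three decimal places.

ΣVar(i) = 2.005 + 0.656 + 1.143 + 1.254 + 2.359 + 1.474 + 0.590 = 9.481
Sum of off-diagonal covariances = 13.052
σ²_total = 9.481 + 2 × 13.052 = 35.585
α = (k/(k−1))·(1 − ΣVar(i)/σ²_total) = (7/6)·(1 − 9.481/35.585) = 0.856

α = 0.856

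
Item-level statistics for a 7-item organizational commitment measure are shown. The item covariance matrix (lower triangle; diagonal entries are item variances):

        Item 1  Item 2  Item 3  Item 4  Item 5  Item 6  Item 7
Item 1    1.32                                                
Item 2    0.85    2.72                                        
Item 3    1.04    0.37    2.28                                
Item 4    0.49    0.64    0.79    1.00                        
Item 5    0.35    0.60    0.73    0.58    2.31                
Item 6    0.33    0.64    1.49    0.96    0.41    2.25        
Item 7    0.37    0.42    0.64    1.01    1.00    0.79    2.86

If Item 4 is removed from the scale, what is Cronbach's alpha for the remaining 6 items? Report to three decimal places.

Cronbach's alpha = 0.712

Remaining items: Item 1, Item 2, Item 3, Item 5, Item 6, Item 7 (k = 6).
ΣVar(i) = 1.32 + 2.72 + 2.28 + 2.31 + 2.25 + 2.86 = 13.74
Var(T) = 13.74 + 2 × 10.03 = 33.80
α (item deleted) = (6/5)·(1 − 13.74/33.80) = 0.712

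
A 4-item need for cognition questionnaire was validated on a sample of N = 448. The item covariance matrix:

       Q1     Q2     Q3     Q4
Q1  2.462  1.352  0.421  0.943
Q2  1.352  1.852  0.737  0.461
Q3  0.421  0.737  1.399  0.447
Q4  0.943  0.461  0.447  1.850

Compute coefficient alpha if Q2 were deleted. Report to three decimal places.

Remaining items: Q1, Q3, Q4 (k = 3).
sum of item variances = 2.462 + 1.399 + 1.850 = 5.711
σ²_T = 5.711 + 2 × 1.811 = 9.333
α (item deleted) = (3/2)·(1 − 5.711/9.333) = 0.582

α = 0.582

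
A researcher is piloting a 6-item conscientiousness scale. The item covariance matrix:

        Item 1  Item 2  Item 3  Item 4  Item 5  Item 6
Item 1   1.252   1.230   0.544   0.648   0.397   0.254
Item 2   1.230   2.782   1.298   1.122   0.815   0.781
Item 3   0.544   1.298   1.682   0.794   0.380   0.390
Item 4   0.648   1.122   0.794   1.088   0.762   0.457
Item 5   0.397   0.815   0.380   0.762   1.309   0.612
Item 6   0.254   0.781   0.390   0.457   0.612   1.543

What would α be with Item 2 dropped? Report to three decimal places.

Remaining items: Item 1, Item 3, Item 4, Item 5, Item 6 (k = 5).
Σσ²ᵢ = 1.252 + 1.682 + 1.088 + 1.309 + 1.543 = 6.874
σ²_T = 6.874 + 2 × 5.238 = 17.350
α (item deleted) = (5/4)·(1 − 6.874/17.350) = 0.755

α = 0.755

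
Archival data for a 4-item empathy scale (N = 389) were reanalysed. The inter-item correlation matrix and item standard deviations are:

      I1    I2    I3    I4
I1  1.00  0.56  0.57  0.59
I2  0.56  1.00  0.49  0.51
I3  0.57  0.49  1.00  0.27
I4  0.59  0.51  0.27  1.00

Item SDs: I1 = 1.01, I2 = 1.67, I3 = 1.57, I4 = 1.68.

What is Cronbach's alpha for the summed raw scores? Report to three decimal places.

Σσ²ᵢ = 1.01² + 1.67² + 1.57² + 1.68² = 9.0963
Covariances σ_ij = r_ij · s_i · s_j:
  σ(I1,I2) = 0.56 × 1.01 × 1.67 = 0.9446
  σ(I1,I3) = 0.57 × 1.01 × 1.57 = 0.9038
  σ(I1,I4) = 0.59 × 1.01 × 1.68 = 1.0011
  σ(I2,I3) = 0.49 × 1.67 × 1.57 = 1.2847
  σ(I2,I4) = 0.51 × 1.67 × 1.68 = 1.4309
  σ(I3,I4) = 0.27 × 1.57 × 1.68 = 0.7122
σ²_T = Σσ²ᵢ + 2·Σσ_ij = 9.0963 + 2 × 6.2773 = 21.6509
α = (4/3)·(1 − 9.0963/21.6509) = 0.773

α = 0.773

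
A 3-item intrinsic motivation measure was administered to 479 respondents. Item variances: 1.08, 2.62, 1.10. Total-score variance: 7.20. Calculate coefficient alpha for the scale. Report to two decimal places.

Σσᵢ² = 1.08 + 2.62 + 1.10 = 4.80
α = (k/(k−1))·(1 − Σσᵢ²/Var(T)) = (3/2)·(1 − 4.80/7.20) = 0.50

α = 0.50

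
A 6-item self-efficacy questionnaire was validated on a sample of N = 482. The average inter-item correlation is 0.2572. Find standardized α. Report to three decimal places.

α = 0.675

Standardized α = k·r̄ / (1 + (k−1)·r̄) = 6 × 0.2572 / (1 + 5 × 0.2572)
  = 1.5432 / 2.2860 = 0.675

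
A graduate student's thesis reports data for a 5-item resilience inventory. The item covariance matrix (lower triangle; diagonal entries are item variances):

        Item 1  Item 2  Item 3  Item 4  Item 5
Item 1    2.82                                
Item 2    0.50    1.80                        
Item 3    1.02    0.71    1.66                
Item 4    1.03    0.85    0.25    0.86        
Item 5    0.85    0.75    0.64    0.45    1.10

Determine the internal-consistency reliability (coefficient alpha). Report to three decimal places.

Σσᵢ² = 2.82 + 1.80 + 1.66 + 0.86 + 1.10 = 8.24
Sum of the distinct covariances = 7.05
total variance = 8.24 + 2 × 7.05 = 22.34
α = (k/(k−1))·(1 − Σσᵢ²/total variance) = (5/4)·(1 − 8.24/22.34) = 0.789

coefficient alpha = 0.789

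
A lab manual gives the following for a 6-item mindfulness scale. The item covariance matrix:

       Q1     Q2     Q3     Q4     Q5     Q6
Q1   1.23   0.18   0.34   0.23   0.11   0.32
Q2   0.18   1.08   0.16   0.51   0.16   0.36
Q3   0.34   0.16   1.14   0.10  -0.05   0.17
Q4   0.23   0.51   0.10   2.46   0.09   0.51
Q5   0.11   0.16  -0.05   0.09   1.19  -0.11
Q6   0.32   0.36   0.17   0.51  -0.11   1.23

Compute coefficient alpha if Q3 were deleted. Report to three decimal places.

Remaining items: Q1, Q2, Q4, Q5, Q6 (k = 5).
Σσ²ᵢ = 1.23 + 1.08 + 2.46 + 1.19 + 1.23 = 7.19
σ²_T = 7.19 + 2 × 2.36 = 11.91
α (item deleted) = (5/4)·(1 − 7.19/11.91) = 0.495

coefficient alpha = 0.495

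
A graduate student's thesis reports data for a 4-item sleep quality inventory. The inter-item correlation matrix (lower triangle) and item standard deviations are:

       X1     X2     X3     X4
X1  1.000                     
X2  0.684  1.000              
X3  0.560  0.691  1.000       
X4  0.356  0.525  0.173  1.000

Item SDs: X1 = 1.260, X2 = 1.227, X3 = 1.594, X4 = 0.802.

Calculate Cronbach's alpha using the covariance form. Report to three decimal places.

Σσ²ᵢ = 1.260² + 1.227² + 1.594² + 0.802² = 6.2772
Covariances σ_ij = r_ij · s_i · s_j:
  σ(X1,X2) = 0.684 × 1.260 × 1.227 = 1.0575
  σ(X1,X3) = 0.560 × 1.260 × 1.594 = 1.1247
  σ(X1,X4) = 0.356 × 1.260 × 0.802 = 0.3597
  σ(X2,X3) = 0.691 × 1.227 × 1.594 = 1.3515
  σ(X2,X4) = 0.525 × 1.227 × 0.802 = 0.5166
  σ(X3,X4) = 0.173 × 1.594 × 0.802 = 0.2212
σ²_T = Σσ²ᵢ + 2·Σσ_ij = 6.2772 + 2 × 4.6312 = 15.5396
α = (4/3)·(1 − 6.2772/15.5396) = 0.795

Cronbach's alpha = 0.795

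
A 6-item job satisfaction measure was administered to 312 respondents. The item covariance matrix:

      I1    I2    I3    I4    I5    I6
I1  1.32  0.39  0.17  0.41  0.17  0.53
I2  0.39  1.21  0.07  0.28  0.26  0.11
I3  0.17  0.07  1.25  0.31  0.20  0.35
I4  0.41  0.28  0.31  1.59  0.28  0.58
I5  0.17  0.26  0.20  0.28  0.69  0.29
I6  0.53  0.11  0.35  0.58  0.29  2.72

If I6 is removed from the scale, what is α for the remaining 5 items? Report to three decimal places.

Remaining items: I1, I2, I3, I4, I5 (k = 5).
Σσ²ᵢ = 1.32 + 1.21 + 1.25 + 1.59 + 0.69 = 6.06
σ²_T = 6.06 + 2 × 2.54 = 11.14
α (item deleted) = (5/4)·(1 − 6.06/11.14) = 0.570

α = 0.570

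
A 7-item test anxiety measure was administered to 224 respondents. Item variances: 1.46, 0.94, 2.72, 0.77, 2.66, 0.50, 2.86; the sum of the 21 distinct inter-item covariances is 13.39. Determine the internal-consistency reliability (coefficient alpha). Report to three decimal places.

Σσ²ᵢ = 1.46 + 0.94 + 2.72 + 0.77 + 2.66 + 0.50 + 2.86 = 11.91
Sum of distinct covariances = 13.39
σ²_total = Σσ²ᵢ + 2·Σcov = 11.91 + 2 × 13.39 = 38.69
α = (7/6)·(1 − 11.91/38.69) = 0.808

coefficient alpha = 0.808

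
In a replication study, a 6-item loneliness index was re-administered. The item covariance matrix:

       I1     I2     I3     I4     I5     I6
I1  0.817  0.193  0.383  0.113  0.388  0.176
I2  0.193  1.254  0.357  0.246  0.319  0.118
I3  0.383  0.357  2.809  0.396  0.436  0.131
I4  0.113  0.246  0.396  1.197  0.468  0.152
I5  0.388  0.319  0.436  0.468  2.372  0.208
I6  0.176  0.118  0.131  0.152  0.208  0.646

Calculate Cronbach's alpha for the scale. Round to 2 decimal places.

Σσᵢ² = 0.817 + 1.254 + 2.809 + 1.197 + 2.372 + 0.646 = 9.095
Σ_{i<j} σ_ij = 4.084
σ²_T = 9.095 + 2 × 4.084 = 17.263
α = (k/(k−1))·(1 − Σσᵢ²/σ²_T) = (6/5)·(1 − 9.095/17.263) = 0.57

Cronbach's alpha = 0.57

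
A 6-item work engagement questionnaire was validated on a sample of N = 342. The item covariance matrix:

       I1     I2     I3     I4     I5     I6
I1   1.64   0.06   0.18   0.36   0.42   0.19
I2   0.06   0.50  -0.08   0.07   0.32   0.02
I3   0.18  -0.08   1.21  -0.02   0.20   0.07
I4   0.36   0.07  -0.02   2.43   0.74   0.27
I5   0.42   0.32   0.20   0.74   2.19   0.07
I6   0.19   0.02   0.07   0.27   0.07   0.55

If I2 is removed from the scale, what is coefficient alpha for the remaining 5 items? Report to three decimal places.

Remaining items: I1, I3, I4, I5, I6 (k = 5).
sum of item variances = 1.64 + 1.21 + 2.43 + 2.19 + 0.55 = 8.02
σ²_T = 8.02 + 2 × 2.48 = 12.98
α (item deleted) = (5/4)·(1 − 8.02/12.98) = 0.478

α = 0.478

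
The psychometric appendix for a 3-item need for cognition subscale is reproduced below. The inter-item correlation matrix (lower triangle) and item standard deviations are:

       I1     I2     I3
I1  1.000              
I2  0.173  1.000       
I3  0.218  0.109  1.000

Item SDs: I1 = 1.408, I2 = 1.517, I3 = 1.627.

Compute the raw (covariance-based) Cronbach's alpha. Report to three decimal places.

Σσ²ᵢ = 1.408² + 1.517² + 1.627² = 6.9309
Covariances σ_ij = r_ij · s_i · s_j:
  σ(I1,I2) = 0.173 × 1.408 × 1.517 = 0.3695
  σ(I1,I3) = 0.218 × 1.408 × 1.627 = 0.4994
  σ(I2,I3) = 0.109 × 1.517 × 1.627 = 0.2690
σ²_T = Σσ²ᵢ + 2·Σσ_ij = 6.9309 + 2 × 1.1379 = 9.2067
α = (3/2)·(1 − 6.9309/9.2067) = 0.371

Cronbach's alpha = 0.371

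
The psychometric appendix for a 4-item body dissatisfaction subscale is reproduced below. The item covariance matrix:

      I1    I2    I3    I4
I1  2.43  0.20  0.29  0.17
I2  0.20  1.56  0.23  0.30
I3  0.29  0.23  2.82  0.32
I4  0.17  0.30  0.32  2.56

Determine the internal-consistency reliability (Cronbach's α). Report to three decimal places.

Cronbach's α = 0.325

Σσᵢ² = 2.43 + 1.56 + 2.82 + 2.56 = 9.37
Σ_{i<j} σ_ij = 1.51
σ²_total = 9.37 + 2 × 1.51 = 12.39
α = (k/(k−1))·(1 − Σσᵢ²/σ²_total) = (4/3)·(1 − 9.37/12.39) = 0.325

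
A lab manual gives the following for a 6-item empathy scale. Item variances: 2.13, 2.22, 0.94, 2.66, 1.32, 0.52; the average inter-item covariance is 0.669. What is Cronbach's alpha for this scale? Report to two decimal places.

Cronbach's alpha = 0.81

Σσᵢ² = 2.13 + 2.22 + 0.94 + 2.66 + 1.32 + 0.52 = 9.79
Sum of the 15 distinct covariances = 15 × 0.669 = 10.035
total variance = Σσᵢ² + 2·Σcov = 9.79 + 2 × 10.035 = 29.860
α = (6/5)·(1 − 9.79/29.860) = 0.81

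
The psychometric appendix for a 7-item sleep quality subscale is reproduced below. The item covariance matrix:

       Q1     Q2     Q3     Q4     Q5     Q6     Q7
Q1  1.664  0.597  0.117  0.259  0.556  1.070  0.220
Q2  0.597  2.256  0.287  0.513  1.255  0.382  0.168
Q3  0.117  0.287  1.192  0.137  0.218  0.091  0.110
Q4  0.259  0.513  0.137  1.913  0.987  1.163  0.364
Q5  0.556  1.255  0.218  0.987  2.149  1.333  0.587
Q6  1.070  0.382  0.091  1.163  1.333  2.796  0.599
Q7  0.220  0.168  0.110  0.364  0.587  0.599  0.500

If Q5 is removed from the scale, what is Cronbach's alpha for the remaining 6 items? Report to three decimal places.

Remaining items: Q1, Q2, Q3, Q4, Q6, Q7 (k = 6).
ΣVar(i) = 1.664 + 2.256 + 1.192 + 1.913 + 2.796 + 0.500 = 10.321
σ²_total = 10.321 + 2 × 6.077 = 22.475
α (item deleted) = (6/5)·(1 − 10.321/22.475) = 0.649

Cronbach's alpha = 0.649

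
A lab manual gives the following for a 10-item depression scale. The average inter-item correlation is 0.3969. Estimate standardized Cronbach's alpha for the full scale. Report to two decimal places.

Standardized α = k·r̄ / (1 + (k−1)·r̄) = 10 × 0.3969 / (1 + 9 × 0.3969)
  = 3.9690 / 4.5721 = 0.87

α = 0.87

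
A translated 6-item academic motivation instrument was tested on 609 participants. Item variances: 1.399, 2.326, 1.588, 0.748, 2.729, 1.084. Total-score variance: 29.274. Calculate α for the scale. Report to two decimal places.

Σσᵢ² = 1.399 + 2.326 + 1.588 + 0.748 + 2.729 + 1.084 = 9.874
α = (k/(k−1))·(1 − Σσᵢ²/σ²_T) = (6/5)·(1 − 9.874/29.274) = 0.80

α = 0.80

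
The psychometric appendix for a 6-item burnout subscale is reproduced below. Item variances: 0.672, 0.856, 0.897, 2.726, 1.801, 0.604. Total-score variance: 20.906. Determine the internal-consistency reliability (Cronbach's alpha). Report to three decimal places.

α = 0.766

Σσ²ᵢ = 0.672 + 0.856 + 0.897 + 2.726 + 1.801 + 0.604 = 7.556
α = (k/(k−1))·(1 − Σσ²ᵢ/σ²_T) = (6/5)·(1 − 7.556/20.906) = 0.766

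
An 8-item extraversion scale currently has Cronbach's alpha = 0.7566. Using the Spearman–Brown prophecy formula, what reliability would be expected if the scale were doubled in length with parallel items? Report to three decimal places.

predicted reliability = 0.861

Length factor m = 2
α' = m·α / (1 + (m−1)·α)
   = 2 × 0.7566 / (1 + (2 − 1) × 0.7566)
   = 1.5132 / 1.7566 = 0.861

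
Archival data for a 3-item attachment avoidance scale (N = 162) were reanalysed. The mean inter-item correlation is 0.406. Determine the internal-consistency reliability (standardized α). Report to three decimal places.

α = 0.672

Standardized α = k·r̄ / (1 + (k−1)·r̄) = 3 × 0.406 / (1 + 2 × 0.406)
  = 1.2180 / 1.8120 = 0.672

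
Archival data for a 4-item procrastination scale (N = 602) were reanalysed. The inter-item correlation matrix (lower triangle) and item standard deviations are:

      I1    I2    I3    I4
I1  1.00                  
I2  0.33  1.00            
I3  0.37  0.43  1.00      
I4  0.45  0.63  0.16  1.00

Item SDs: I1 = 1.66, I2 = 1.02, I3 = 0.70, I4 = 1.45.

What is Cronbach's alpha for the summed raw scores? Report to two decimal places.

Cronbach's alpha = 0.69

Σσ²ᵢ = 1.66² + 1.02² + 0.70² + 1.45² = 6.3885
Covariances σ_ij = r_ij · s_i · s_j:
  σ(I1,I2) = 0.33 × 1.66 × 1.02 = 0.5588
  σ(I1,I3) = 0.37 × 1.66 × 0.70 = 0.4299
  σ(I1,I4) = 0.45 × 1.66 × 1.45 = 1.0832
  σ(I2,I3) = 0.43 × 1.02 × 0.70 = 0.3070
  σ(I2,I4) = 0.63 × 1.02 × 1.45 = 0.9318
  σ(I3,I4) = 0.16 × 0.70 × 1.45 = 0.1624
σ²_T = Σσ²ᵢ + 2·Σσ_ij = 6.3885 + 2 × 3.4731 = 13.3347
α = (4/3)·(1 − 6.3885/13.3347) = 0.69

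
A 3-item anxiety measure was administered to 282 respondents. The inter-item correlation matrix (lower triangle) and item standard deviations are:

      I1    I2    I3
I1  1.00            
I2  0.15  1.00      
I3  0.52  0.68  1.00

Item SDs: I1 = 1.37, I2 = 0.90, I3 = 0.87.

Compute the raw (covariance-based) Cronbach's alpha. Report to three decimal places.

α = 0.656

Σσ²ᵢ = 1.37² + 0.90² + 0.87² = 3.4438
Covariances σ_ij = r_ij · s_i · s_j:
  σ(I1,I2) = 0.15 × 1.37 × 0.90 = 0.1850
  σ(I1,I3) = 0.52 × 1.37 × 0.87 = 0.6198
  σ(I2,I3) = 0.68 × 0.90 × 0.87 = 0.5324
σ²_T = Σσ²ᵢ + 2·Σσ_ij = 3.4438 + 2 × 1.3372 = 6.1182
α = (3/2)·(1 − 3.4438/6.1182) = 0.656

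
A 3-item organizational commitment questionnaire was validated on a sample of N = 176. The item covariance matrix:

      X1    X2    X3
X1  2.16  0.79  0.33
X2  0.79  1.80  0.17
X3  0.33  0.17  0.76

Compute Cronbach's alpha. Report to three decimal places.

Σσᵢ² = 2.16 + 1.80 + 0.76 = 4.72
Sum of the distinct covariances = 1.29
total variance = 4.72 + 2 × 1.29 = 7.30
α = (k/(k−1))·(1 − Σσᵢ²/total variance) = (3/2)·(1 − 4.72/7.30) = 0.530

Cronbach's alpha = 0.530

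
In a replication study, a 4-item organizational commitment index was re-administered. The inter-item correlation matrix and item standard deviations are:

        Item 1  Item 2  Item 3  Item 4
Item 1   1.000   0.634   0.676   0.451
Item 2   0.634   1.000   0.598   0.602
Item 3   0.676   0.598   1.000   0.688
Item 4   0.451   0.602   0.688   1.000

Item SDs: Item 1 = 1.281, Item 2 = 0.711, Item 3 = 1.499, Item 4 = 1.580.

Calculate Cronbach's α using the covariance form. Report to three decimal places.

Cronbach's α = 0.833

Σσ²ᵢ = 1.281² + 0.711² + 1.499² + 1.580² = 6.8899
Covariances σ_ij = r_ij · s_i · s_j:
  σ(Item 1,Item 2) = 0.634 × 1.281 × 0.711 = 0.5774
  σ(Item 1,Item 3) = 0.676 × 1.281 × 1.499 = 1.2981
  σ(Item 1,Item 4) = 0.451 × 1.281 × 1.580 = 0.9128
  σ(Item 2,Item 3) = 0.598 × 0.711 × 1.499 = 0.6373
  σ(Item 2,Item 4) = 0.602 × 0.711 × 1.580 = 0.6763
  σ(Item 3,Item 4) = 0.688 × 1.499 × 1.580 = 1.6295
σ²_T = Σσ²ᵢ + 2·Σσ_ij = 6.8899 + 2 × 5.7314 = 18.3527
α = (4/3)·(1 − 6.8899/18.3527) = 0.833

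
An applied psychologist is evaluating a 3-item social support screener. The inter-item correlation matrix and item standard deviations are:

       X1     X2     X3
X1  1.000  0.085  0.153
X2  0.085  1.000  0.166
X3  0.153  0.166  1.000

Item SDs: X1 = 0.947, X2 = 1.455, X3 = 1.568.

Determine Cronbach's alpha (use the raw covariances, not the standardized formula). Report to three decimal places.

Σσ²ᵢ = 0.947² + 1.455² + 1.568² = 5.4725
Covariances σ_ij = r_ij · s_i · s_j:
  σ(X1,X2) = 0.085 × 0.947 × 1.455 = 0.1171
  σ(X1,X3) = 0.153 × 0.947 × 1.568 = 0.2272
  σ(X2,X3) = 0.166 × 1.455 × 1.568 = 0.3787
σ²_T = Σσ²ᵢ + 2·Σσ_ij = 5.4725 + 2 × 0.7230 = 6.9185
α = (3/2)·(1 − 5.4725/6.9185) = 0.314

Cronbach's alpha = 0.314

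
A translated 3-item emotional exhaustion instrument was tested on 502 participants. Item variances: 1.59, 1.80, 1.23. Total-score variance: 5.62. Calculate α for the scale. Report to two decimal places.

α = 0.27

ΣVar(i) = 1.59 + 1.80 + 1.23 = 4.62
α = (k/(k−1))·(1 − ΣVar(i)/Var(T)) = (3/2)·(1 − 4.62/5.62) = 0.27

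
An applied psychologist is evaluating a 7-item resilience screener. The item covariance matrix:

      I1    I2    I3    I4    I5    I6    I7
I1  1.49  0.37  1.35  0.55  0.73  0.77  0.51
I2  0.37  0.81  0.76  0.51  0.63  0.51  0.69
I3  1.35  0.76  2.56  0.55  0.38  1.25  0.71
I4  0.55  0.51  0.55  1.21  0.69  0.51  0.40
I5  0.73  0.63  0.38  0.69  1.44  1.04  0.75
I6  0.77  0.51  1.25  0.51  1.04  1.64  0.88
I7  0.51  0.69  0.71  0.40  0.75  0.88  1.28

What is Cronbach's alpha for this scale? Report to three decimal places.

α = 0.859

Σσᵢ² = 1.49 + 0.81 + 2.56 + 1.21 + 1.44 + 1.64 + 1.28 = 10.43
Sum of the distinct covariances = 14.54
total variance = 10.43 + 2 × 14.54 = 39.51
α = (k/(k−1))·(1 − Σσᵢ²/total variance) = (7/6)·(1 − 10.43/39.51) = 0.859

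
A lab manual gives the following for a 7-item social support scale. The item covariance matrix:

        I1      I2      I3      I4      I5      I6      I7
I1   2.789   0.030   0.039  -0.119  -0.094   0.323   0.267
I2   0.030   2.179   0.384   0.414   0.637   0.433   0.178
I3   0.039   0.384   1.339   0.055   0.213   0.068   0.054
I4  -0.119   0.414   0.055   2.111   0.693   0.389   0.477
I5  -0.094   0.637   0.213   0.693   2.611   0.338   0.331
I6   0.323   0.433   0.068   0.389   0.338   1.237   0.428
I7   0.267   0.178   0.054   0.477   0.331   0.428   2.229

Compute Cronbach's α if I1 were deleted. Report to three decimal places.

Cronbach's α = 0.558

Remaining items: I2, I3, I4, I5, I6, I7 (k = 6).
Σσᵢ² = 2.179 + 1.339 + 2.111 + 2.611 + 1.237 + 2.229 = 11.706
Var(T) = 11.706 + 2 × 5.092 = 21.890
α (item deleted) = (6/5)·(1 − 11.706/21.890) = 0.558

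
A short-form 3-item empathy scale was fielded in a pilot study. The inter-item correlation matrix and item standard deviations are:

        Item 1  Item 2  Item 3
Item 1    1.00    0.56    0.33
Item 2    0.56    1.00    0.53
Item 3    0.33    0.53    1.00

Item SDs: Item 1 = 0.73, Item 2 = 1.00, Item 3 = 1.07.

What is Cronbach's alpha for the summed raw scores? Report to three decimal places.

Σσ²ᵢ = 0.73² + 1.00² + 1.07² = 2.6778
Covariances σ_ij = r_ij · s_i · s_j:
  σ(Item 1,Item 2) = 0.56 × 0.73 × 1.00 = 0.4088
  σ(Item 1,Item 3) = 0.33 × 0.73 × 1.07 = 0.2578
  σ(Item 2,Item 3) = 0.53 × 1.00 × 1.07 = 0.5671
σ²_T = Σσ²ᵢ + 2·Σσ_ij = 2.6778 + 2 × 1.2337 = 5.1452
α = (3/2)·(1 − 2.6778/5.1452) = 0.719

α = 0.719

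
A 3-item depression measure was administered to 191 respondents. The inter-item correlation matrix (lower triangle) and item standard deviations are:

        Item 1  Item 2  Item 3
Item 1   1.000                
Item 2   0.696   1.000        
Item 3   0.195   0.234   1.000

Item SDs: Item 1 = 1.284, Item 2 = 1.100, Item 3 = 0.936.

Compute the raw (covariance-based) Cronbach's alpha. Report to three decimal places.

Cronbach's alpha = 0.658

Σσ²ᵢ = 1.284² + 1.100² + 0.936² = 3.7348
Covariances σ_ij = r_ij · s_i · s_j:
  σ(Item 1,Item 2) = 0.696 × 1.284 × 1.100 = 0.9830
  σ(Item 1,Item 3) = 0.195 × 1.284 × 0.936 = 0.2344
  σ(Item 2,Item 3) = 0.234 × 1.100 × 0.936 = 0.2409
σ²_T = Σσ²ᵢ + 2·Σσ_ij = 3.7348 + 2 × 1.4583 = 6.6514
α = (3/2)·(1 − 3.7348/6.6514) = 0.658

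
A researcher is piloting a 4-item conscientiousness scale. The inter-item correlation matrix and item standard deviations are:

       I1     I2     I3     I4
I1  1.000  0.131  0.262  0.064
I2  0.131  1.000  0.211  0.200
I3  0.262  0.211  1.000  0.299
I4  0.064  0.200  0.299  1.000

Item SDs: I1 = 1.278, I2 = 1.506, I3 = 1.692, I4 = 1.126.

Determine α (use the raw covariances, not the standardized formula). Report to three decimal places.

Σσ²ᵢ = 1.278² + 1.506² + 1.692² + 1.126² = 8.0321
Covariances σ_ij = r_ij · s_i · s_j:
  σ(I1,I2) = 0.131 × 1.278 × 1.506 = 0.2521
  σ(I1,I3) = 0.262 × 1.278 × 1.692 = 0.5665
  σ(I1,I4) = 0.064 × 1.278 × 1.126 = 0.0921
  σ(I2,I3) = 0.211 × 1.506 × 1.692 = 0.5377
  σ(I2,I4) = 0.200 × 1.506 × 1.126 = 0.3392
  σ(I3,I4) = 0.299 × 1.692 × 1.126 = 0.5697
σ²_T = Σσ²ᵢ + 2·Σσ_ij = 8.0321 + 2 × 2.3573 = 12.7467
α = (4/3)·(1 − 8.0321/12.7467) = 0.493

α = 0.493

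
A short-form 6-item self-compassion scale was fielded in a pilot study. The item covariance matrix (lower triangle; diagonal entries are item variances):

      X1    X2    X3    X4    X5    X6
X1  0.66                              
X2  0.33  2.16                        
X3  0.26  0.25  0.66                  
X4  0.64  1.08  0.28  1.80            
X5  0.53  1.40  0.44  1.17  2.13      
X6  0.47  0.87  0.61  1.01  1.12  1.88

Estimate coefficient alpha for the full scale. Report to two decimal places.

coefficient alpha = 0.83

Σσ²ᵢ = 0.66 + 2.16 + 0.66 + 1.80 + 2.13 + 1.88 = 9.29
Σ_{i<j} σ_ij = 10.46
Var(T) = 9.29 + 2 × 10.46 = 30.21
α = (k/(k−1))·(1 − Σσ²ᵢ/Var(T)) = (6/5)·(1 − 9.29/30.21) = 0.83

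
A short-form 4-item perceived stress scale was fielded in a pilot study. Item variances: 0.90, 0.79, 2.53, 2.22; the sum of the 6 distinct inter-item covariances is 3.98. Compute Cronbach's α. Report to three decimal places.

α = 0.737

Σσ²ᵢ = 0.90 + 0.79 + 2.53 + 2.22 = 6.44
Sum of distinct covariances = 3.98
Var(T) = Σσ²ᵢ + 2·Σcov = 6.44 + 2 × 3.98 = 14.40
α = (4/3)·(1 − 6.44/14.40) = 0.737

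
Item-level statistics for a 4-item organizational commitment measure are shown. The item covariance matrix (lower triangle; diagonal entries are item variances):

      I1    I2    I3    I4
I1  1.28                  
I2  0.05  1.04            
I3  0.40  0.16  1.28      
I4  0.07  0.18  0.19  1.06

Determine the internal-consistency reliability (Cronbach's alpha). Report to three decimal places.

Σσᵢ² = 1.28 + 1.04 + 1.28 + 1.06 = 4.66
Sum of off-diagonal covariances = 1.05
total variance = 4.66 + 2 × 1.05 = 6.76
α = (k/(k−1))·(1 − Σσᵢ²/total variance) = (4/3)·(1 − 4.66/6.76) = 0.414

Cronbach's alpha = 0.414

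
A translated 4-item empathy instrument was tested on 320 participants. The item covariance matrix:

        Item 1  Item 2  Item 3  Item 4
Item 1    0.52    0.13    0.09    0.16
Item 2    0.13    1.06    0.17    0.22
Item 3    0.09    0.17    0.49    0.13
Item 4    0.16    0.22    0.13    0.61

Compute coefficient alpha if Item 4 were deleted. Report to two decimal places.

α = 0.41

Remaining items: Item 1, Item 2, Item 3 (k = 3).
Σσ²ᵢ = 0.52 + 1.06 + 0.49 = 2.07
Var(T) = 2.07 + 2 × 0.39 = 2.85
α (item deleted) = (3/2)·(1 − 2.07/2.85) = 0.41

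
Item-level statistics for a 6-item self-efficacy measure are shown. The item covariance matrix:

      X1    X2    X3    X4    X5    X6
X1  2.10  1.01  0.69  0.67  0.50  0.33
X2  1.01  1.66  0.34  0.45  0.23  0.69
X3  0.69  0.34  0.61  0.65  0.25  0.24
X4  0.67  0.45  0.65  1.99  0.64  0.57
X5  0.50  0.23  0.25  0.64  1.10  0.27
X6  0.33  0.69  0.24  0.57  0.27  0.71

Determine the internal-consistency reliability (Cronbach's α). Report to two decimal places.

Σσ²ᵢ = 2.10 + 1.66 + 0.61 + 1.99 + 1.10 + 0.71 = 8.17
Σ_{i<j} σ_ij = 7.53
σ²_T = 8.17 + 2 × 7.53 = 23.23
α = (k/(k−1))·(1 − Σσ²ᵢ/σ²_T) = (6/5)·(1 − 8.17/23.23) = 0.78

α = 0.78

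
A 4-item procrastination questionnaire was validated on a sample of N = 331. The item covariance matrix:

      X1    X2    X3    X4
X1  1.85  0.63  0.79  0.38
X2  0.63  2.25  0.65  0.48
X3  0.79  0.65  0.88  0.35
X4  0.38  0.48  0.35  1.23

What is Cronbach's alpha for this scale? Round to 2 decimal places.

ΣVar(i) = 1.85 + 2.25 + 0.88 + 1.23 = 6.21
Σ_{i<j} σ_ij = 3.28
σ²_T = 6.21 + 2 × 3.28 = 12.77
α = (k/(k−1))·(1 − ΣVar(i)/σ²_T) = (4/3)·(1 − 6.21/12.77) = 0.68

Cronbach's alpha = 0.68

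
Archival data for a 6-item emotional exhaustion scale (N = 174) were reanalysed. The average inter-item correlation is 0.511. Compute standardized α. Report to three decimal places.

α = 0.862

Standardized α = k·r̄ / (1 + (k−1)·r̄) = 6 × 0.511 / (1 + 5 × 0.511)
  = 3.0660 / 3.5550 = 0.862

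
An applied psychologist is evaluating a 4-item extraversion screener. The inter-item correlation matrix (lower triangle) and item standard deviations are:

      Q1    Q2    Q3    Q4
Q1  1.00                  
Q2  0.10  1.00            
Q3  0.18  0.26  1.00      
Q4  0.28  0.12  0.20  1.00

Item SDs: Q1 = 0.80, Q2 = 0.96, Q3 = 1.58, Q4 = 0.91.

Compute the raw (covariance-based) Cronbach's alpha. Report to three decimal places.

Σσ²ᵢ = 0.80² + 0.96² + 1.58² + 0.91² = 4.8861
Covariances σ_ij = r_ij · s_i · s_j:
  σ(Q1,Q2) = 0.10 × 0.80 × 0.96 = 0.0768
  σ(Q1,Q3) = 0.18 × 0.80 × 1.58 = 0.2275
  σ(Q1,Q4) = 0.28 × 0.80 × 0.91 = 0.2038
  σ(Q2,Q3) = 0.26 × 0.96 × 1.58 = 0.3944
  σ(Q2,Q4) = 0.12 × 0.96 × 0.91 = 0.1048
  σ(Q3,Q4) = 0.20 × 1.58 × 0.91 = 0.2876
σ²_T = Σσ²ᵢ + 2·Σσ_ij = 4.8861 + 2 × 1.2949 = 7.4759
α = (4/3)·(1 − 4.8861/7.4759) = 0.462

α = 0.462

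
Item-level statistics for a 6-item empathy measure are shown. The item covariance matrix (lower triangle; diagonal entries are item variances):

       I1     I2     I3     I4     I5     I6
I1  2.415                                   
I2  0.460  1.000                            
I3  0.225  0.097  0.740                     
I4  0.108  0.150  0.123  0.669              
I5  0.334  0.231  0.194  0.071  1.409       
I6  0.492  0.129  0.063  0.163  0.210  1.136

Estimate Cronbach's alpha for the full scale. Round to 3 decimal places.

Cronbach's alpha = 0.543

ΣVar(i) = 2.415 + 1.000 + 0.740 + 0.669 + 1.409 + 1.136 = 7.369
Sum of off-diagonal covariances = 3.050
total variance = 7.369 + 2 × 3.050 = 13.469
α = (k/(k−1))·(1 − ΣVar(i)/total variance) = (6/5)·(1 − 7.369/13.469) = 0.543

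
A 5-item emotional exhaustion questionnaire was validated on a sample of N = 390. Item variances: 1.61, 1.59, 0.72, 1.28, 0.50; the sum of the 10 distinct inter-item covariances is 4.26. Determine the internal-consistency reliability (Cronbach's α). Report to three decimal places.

Cronbach's α = 0.749

Σσ²ᵢ = 1.61 + 1.59 + 0.72 + 1.28 + 0.50 = 5.70
Sum of distinct covariances = 4.26
total variance = Σσ²ᵢ + 2·Σcov = 5.70 + 2 × 4.26 = 14.22
α = (5/4)·(1 − 5.70/14.22) = 0.749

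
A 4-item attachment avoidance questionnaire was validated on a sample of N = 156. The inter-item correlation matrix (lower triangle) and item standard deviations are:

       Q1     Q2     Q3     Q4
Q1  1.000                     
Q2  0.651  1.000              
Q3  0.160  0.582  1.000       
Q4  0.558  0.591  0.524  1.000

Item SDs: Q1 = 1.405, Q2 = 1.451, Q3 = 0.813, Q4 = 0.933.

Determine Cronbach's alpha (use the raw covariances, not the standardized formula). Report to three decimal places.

Σσ²ᵢ = 1.405² + 1.451² + 0.813² + 0.933² = 5.6109
Covariances σ_ij = r_ij · s_i · s_j:
  σ(Q1,Q2) = 0.651 × 1.405 × 1.451 = 1.3272
  σ(Q1,Q3) = 0.160 × 1.405 × 0.813 = 0.1828
  σ(Q1,Q4) = 0.558 × 1.405 × 0.933 = 0.7315
  σ(Q2,Q3) = 0.582 × 1.451 × 0.813 = 0.6866
  σ(Q2,Q4) = 0.591 × 1.451 × 0.933 = 0.8001
  σ(Q3,Q4) = 0.524 × 0.813 × 0.933 = 0.3975
σ²_T = Σσ²ᵢ + 2·Σσ_ij = 5.6109 + 2 × 4.1257 = 13.8623
α = (4/3)·(1 − 5.6109/13.8623) = 0.794

Cronbach's alpha = 0.794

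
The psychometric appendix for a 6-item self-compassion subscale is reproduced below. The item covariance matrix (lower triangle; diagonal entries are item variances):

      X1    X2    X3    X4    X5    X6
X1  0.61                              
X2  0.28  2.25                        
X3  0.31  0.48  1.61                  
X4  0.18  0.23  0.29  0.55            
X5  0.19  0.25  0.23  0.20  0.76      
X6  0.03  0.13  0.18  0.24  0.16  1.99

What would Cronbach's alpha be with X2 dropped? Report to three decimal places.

Remaining items: X1, X3, X4, X5, X6 (k = 5).
Σσᵢ² = 0.61 + 1.61 + 0.55 + 0.76 + 1.99 = 5.52
total variance = 5.52 + 2 × 2.01 = 9.54
α (item deleted) = (5/4)·(1 − 5.52/9.54) = 0.527

α = 0.527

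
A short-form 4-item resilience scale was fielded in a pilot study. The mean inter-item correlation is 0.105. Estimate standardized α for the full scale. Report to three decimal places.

α = 0.319

Standardized α = k·r̄ / (1 + (k−1)·r̄) = 4 × 0.105 / (1 + 3 × 0.105)
  = 0.4200 / 1.3150 = 0.319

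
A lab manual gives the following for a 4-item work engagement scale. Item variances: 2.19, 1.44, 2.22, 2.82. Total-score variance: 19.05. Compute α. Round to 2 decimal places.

sum of item variances = 2.19 + 1.44 + 2.22 + 2.82 = 8.67
α = (k/(k−1))·(1 − sum of item variances/σ²_total) = (4/3)·(1 − 8.67/19.05) = 0.73

α = 0.73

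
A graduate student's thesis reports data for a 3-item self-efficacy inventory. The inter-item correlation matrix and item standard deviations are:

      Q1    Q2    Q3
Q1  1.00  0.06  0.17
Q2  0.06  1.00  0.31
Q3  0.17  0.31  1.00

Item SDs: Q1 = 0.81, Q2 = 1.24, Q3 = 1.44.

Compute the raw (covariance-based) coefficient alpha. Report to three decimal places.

α = 0.414

Σσ²ᵢ = 0.81² + 1.24² + 1.44² = 4.2673
Covariances σ_ij = r_ij · s_i · s_j:
  σ(Q1,Q2) = 0.06 × 0.81 × 1.24 = 0.0603
  σ(Q1,Q3) = 0.17 × 0.81 × 1.44 = 0.1983
  σ(Q2,Q3) = 0.31 × 1.24 × 1.44 = 0.5535
σ²_T = Σσ²ᵢ + 2·Σσ_ij = 4.2673 + 2 × 0.8121 = 5.8915
α = (3/2)·(1 − 4.2673/5.8915) = 0.414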